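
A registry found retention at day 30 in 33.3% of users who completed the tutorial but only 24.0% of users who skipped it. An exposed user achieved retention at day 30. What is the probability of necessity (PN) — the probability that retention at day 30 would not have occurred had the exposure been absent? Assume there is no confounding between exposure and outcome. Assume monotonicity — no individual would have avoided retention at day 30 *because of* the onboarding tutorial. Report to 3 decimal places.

p₁ = 0.333, p₀ = 0.24.
Under exogeneity and monotonicity, PN = (p₁ − p₀) / p₁.
PN = (0.333 − 0.24) / 0.333 = 0.093 / 0.333 ≈ 0.2793

PN ≈ 0.279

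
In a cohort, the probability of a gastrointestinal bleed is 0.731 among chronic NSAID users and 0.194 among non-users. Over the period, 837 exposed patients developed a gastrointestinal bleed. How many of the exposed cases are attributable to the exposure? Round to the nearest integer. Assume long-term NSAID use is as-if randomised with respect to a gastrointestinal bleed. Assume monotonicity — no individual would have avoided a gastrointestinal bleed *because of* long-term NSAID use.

about 615 cases

Let p₁ = 0.731, p₀ = 0.194.
PN = (p₁ − p₀)/p₁ = (0.731 − 0.194) / 0.731 ≈ 0.73461.
Attributable cases ≈ PN × (exposed cases) = 0.73461 × 837 ≈ 614.87.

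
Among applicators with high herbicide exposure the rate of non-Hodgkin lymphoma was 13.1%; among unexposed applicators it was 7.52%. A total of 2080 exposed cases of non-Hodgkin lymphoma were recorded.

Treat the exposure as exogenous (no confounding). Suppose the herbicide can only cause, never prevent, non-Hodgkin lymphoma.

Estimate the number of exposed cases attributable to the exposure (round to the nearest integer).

p₁ = 0.131, p₀ = 0.0752.
PN = (p₁ − p₀)/p₁ = (0.131 − 0.0752) / 0.131 ≈ 0.42595.
Attributable cases ≈ PN × (exposed cases) = 0.42595 × 2080 ≈ 885.98.

about 886 cases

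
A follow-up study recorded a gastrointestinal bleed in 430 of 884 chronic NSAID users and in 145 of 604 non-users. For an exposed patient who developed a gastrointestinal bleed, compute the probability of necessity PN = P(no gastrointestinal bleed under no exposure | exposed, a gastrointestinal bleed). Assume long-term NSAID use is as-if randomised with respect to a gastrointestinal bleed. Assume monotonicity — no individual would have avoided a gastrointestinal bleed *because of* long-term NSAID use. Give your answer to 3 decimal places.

p₁ = P(outcome | exposed) = 430/884 = 0.48643
p₀ = P(outcome | unexposed) = 145/604 = 0.24007
Under exogeneity and monotonicity, PN = (p₁ − p₀) / p₁.
PN = (0.48643 − 0.24007) / 0.48643 = 0.24636 / 0.48643 ≈ 0.5065

PN ≈ 0.506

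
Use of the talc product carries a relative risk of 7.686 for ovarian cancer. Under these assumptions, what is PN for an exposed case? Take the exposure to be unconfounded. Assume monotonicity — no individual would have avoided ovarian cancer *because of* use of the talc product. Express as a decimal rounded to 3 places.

Under exogeneity and monotonicity, PN = (RR − 1) / RR = 1 − 1/RR.
PN = (7.686 − 1) / 7.686 = 6.686 / 7.686 ≈ 0.8699

PN ≈ 0.870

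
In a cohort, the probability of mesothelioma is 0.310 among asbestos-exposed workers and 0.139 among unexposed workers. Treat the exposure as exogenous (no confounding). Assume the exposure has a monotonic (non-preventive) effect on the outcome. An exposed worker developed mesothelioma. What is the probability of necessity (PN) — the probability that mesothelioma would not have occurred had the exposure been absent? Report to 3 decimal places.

PN ≈ 0.552

Let p₁ = 0.31, p₀ = 0.139.
Under exogeneity and monotonicity, PN = (p₁ − p₀) / p₁.
PN = (0.31 − 0.139) / 0.31 = 0.171 / 0.31 ≈ 0.5516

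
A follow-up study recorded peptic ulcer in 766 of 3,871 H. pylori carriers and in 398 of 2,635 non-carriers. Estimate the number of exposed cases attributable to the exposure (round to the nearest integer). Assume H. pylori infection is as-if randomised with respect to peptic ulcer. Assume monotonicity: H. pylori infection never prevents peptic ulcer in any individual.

about 181 cases

p₁ = P(outcome | exposed) = 766/3871 = 0.19788
p₀ = P(outcome | unexposed) = 398/2635 = 0.15104
PN = (p₁ − p₀)/p₁ = (0.19788 − 0.15104) / 0.19788 ≈ 0.23670.
Attributable cases ≈ PN × (exposed cases) = 0.23670 × 766 ≈ 181.31.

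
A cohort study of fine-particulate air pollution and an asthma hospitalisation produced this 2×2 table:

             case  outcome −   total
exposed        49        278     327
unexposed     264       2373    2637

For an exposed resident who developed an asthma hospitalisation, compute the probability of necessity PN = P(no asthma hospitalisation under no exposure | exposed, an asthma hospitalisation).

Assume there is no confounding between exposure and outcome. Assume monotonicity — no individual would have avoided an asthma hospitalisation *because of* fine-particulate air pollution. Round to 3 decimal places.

PN ≈ 0.332

p₁ = P(outcome | exposed) = 49/327 = 0.14985
p₀ = P(outcome | unexposed) = 264/2637 = 0.10011
Under exogeneity and monotonicity, PN = (p₁ − p₀) / p₁.
PN = (0.14985 − 0.10011) / 0.14985 = 0.049733 / 0.14985 ≈ 0.3319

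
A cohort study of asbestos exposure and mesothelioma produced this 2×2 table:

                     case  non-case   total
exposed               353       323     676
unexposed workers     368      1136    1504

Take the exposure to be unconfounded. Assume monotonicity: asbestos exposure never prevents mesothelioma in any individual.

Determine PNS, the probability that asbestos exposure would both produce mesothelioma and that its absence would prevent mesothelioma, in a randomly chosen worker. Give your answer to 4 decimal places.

PNS ≈ 0.2775

p₁ = P(outcome | exposed) = 353/676 = 0.52219
p₀ = P(outcome | unexposed) = 368/1504 = 0.24468
Under exogeneity and monotonicity, PNS = p₁ − p₀.
PNS = 0.52219 − 0.24468 = 0.27751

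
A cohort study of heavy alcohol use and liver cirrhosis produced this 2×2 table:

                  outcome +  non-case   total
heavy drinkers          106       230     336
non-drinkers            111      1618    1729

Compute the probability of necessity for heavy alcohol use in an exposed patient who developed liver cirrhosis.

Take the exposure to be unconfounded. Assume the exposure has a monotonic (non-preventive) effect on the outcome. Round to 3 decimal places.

p₁ = P(outcome | exposed) = 106/336 = 0.31548
p₀ = P(outcome | unexposed) = 111/1729 = 0.064199
Under exogeneity and monotonicity, PN = (p₁ − p₀)/p₁.
PN = (0.31548 − 0.064199) / 0.31548 ≈ 0.7965

PN ≈ 0.797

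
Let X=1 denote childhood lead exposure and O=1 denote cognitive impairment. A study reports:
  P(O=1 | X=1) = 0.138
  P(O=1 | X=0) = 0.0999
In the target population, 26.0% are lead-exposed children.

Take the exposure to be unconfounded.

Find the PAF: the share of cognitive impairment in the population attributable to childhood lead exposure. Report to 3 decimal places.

PAF ≈ 0.090

Let p₁ = 0.138, p₀ = 0.0999.
Overall risk P(Y=1) = π·p₁ + (1−π)·p₀ = 0.26×0.138 + 0.74×0.0999 = 0.10981.
Under exogeneity, PAF = [P(Y=1) − p₀] / P(Y=1).
PAF = (0.10981 − 0.0999) / 0.10981 ≈ 0.0902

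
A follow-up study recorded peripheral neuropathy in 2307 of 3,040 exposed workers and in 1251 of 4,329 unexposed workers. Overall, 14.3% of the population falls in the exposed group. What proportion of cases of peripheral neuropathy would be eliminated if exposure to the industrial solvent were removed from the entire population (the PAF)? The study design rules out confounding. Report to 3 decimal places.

p₁ = P(outcome | exposed) = 2307/3040 = 0.75888
p₀ = P(outcome | unexposed) = 1251/4329 = 0.28898
Overall risk P(Y=1) = π·p₁ + (1−π)·p₀ = 0.143×0.75888 + 0.857×0.28898 = 0.35618.
Under exogeneity, PAF = [P(Y=1) − p₀] / P(Y=1).
PAF = (0.35618 − 0.28898) / 0.35618 ≈ 0.1887

PAF ≈ 0.189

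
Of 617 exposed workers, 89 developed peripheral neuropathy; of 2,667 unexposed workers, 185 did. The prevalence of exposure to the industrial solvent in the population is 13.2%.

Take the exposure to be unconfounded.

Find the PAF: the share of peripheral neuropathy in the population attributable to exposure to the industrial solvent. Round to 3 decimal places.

p₁ = P(outcome | exposed) = 89/617 = 0.14425
p₀ = P(outcome | unexposed) = 185/2667 = 0.069366
Overall risk P(Y=1) = π·p₁ + (1−π)·p₀ = 0.132×0.14425 + 0.868×0.069366 = 0.07925.
Under exogeneity, PAF = [P(Y=1) − p₀] / P(Y=1).
PAF = (0.07925 − 0.069366) / 0.07925 ≈ 0.1247

PAF ≈ 0.125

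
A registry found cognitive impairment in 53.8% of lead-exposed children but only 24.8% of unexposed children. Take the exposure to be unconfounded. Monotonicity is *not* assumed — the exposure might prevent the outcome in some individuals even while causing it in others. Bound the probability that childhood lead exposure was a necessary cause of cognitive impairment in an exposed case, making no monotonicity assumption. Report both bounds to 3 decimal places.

p₁ = 0.538, p₀ = 0.248.
Under exogeneity alone the bounds on PN are max{0,(p₁−p₀)/p₁} ≤ PN ≤ min{1,(1−p₀)/p₁}.
  lower = (p₁ − p₀)/p₁ = 0.29 / 0.538 ≈ 0.5390
  upper = min{1, (1 − p₀)/p₁} = 0.752 / 0.538 ≈ 1.3978 → capped at 1

0.539 ≤ PN ≤ 1.000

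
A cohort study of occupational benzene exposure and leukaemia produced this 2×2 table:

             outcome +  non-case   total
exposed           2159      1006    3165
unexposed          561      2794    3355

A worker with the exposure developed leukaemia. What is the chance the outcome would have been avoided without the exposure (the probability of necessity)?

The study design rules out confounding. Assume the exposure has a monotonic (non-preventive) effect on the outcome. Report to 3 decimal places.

PN ≈ 0.755

p₁ = P(outcome | exposed) = 2159/3165 = 0.68215
p₀ = P(outcome | unexposed) = 561/3355 = 0.16721
Under exogeneity and monotonicity, PN = (p₁ − p₀) / p₁.
PN = (0.68215 − 0.16721) / 0.68215 = 0.51494 / 0.68215 ≈ 0.7549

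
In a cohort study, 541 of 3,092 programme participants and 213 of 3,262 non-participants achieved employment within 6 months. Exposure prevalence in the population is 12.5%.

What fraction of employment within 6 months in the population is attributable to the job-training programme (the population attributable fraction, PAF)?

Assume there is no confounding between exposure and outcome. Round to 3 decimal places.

p₁ = P(outcome | exposed) = 541/3092 = 0.17497
p₀ = P(outcome | unexposed) = 213/3262 = 0.065297
Overall risk P(Y=1) = π·p₁ + (1−π)·p₀ = 0.125×0.17497 + 0.875×0.065297 = 0.079006.
Under exogeneity, PAF = [P(Y=1) − p₀] / P(Y=1).
PAF = (0.079006 − 0.065297) / 0.079006 ≈ 0.1735

PAF ≈ 0.174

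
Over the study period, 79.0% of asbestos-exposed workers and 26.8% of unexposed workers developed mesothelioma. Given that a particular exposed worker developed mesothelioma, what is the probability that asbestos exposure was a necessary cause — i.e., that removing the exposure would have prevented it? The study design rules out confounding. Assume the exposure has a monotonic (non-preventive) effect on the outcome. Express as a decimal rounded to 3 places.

PN ≈ 0.661

p₁ = 0.79, p₀ = 0.268.
Under exogeneity and monotonicity, PN = (p₁ − p₀) / p₁.
PN = (0.79 − 0.268) / 0.79 = 0.522 / 0.79 ≈ 0.6608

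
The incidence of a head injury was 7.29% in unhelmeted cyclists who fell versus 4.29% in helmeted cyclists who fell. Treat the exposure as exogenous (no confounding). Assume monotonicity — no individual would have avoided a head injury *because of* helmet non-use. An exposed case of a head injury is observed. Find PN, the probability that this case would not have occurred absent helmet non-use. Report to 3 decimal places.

p₁ = 0.0729, p₀ = 0.0429.
Under exogeneity and monotonicity, PN = (p₁ − p₀) / p₁.
PN = (0.0729 − 0.0429) / 0.0729 = 0.03 / 0.0729 ≈ 0.4115

PN ≈ 0.412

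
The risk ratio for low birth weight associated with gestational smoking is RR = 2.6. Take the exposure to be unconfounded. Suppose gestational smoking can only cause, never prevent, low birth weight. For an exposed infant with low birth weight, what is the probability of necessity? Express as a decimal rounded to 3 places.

PN ≈ 0.615

Under exogeneity and monotonicity, PN = (RR − 1) / RR = 1 − 1/RR.
PN = (2.6 − 1) / 2.6 = 1.6 / 2.6 ≈ 0.6154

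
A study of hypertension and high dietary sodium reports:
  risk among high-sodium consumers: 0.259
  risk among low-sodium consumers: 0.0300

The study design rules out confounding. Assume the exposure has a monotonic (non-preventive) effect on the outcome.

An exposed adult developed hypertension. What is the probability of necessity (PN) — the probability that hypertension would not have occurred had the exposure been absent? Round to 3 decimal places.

PN ≈ 0.884

Let p₁ = 0.259, p₀ = 0.03.
Under exogeneity and monotonicity, PN = (p₁ − p₀) / p₁.
PN = (0.259 − 0.03) / 0.259 = 0.229 / 0.259 ≈ 0.8842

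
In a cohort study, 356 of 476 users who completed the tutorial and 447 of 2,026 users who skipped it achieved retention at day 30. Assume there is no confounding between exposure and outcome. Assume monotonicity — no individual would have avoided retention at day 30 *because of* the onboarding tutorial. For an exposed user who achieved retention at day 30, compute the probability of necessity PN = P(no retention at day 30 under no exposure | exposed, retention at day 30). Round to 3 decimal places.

PN ≈ 0.705

p₁ = P(outcome | exposed) = 356/476 = 0.7479
p₀ = P(outcome | unexposed) = 447/2026 = 0.22063
Under exogeneity and monotonicity, PN = (p₁ − p₀) / p₁.
PN = (0.7479 − 0.22063) / 0.7479 = 0.52727 / 0.7479 ≈ 0.7050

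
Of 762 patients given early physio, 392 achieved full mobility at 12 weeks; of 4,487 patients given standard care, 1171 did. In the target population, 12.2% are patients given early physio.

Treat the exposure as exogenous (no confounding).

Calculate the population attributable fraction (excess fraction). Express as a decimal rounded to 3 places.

p₁ = P(outcome | exposed) = 392/762 = 0.51444
p₀ = P(outcome | unexposed) = 1171/4487 = 0.26098
Overall risk P(Y=1) = π·p₁ + (1−π)·p₀ = 0.122×0.51444 + 0.878×0.26098 = 0.2919.
Under exogeneity, PAF = [P(Y=1) − p₀] / P(Y=1).
PAF = (0.2919 − 0.26098) / 0.2919 ≈ 0.1059

PAF ≈ 0.106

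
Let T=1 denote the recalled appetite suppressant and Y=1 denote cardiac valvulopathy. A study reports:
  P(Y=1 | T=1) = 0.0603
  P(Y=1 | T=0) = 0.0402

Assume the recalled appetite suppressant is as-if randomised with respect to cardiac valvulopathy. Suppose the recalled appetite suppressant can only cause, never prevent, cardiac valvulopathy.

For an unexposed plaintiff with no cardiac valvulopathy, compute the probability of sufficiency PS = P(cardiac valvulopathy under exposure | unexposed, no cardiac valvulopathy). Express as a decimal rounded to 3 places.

Let p₁ = 0.0603, p₀ = 0.0402.
Under exogeneity and monotonicity, PS = (p₁ − p₀) / (1 − p₀).
PS = (0.0603 − 0.0402) / (1 − 0.0402) = 0.0201 / 0.9598 ≈ 0.0209

PS ≈ 0.021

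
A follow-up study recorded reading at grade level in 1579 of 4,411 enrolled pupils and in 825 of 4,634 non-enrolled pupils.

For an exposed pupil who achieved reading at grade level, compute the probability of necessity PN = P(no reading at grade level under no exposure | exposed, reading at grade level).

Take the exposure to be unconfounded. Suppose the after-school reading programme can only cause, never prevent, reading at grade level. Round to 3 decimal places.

p₁ = P(outcome | exposed) = 1579/4411 = 0.35797
p₀ = P(outcome | unexposed) = 825/4634 = 0.17803
Under exogeneity and monotonicity, PN = (p₁ − p₀) / p₁.
PN = (0.35797 − 0.17803) / 0.35797 = 0.17994 / 0.35797 ≈ 0.5027

PN ≈ 0.503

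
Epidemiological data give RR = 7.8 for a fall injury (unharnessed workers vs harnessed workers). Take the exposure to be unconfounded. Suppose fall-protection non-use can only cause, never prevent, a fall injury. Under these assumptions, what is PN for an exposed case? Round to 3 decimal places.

Under exogeneity and monotonicity, PN = (RR − 1) / RR = 1 − 1/RR.
PN = (7.8 − 1) / 7.8 = 6.8 / 7.8 ≈ 0.8718

PN ≈ 0.872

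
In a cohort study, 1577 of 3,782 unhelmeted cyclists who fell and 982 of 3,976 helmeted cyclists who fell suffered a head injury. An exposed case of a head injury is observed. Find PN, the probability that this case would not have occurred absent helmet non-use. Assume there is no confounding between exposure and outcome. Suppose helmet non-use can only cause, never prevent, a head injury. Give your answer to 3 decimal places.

PN ≈ 0.408

p₁ = P(outcome | exposed) = 1577/3782 = 0.41698
p₀ = P(outcome | unexposed) = 982/3976 = 0.24698
Under exogeneity and monotonicity, PN = (p₁ − p₀) / p₁.
PN = (0.41698 − 0.24698) / 0.41698 = 0.16999 / 0.41698 ≈ 0.4077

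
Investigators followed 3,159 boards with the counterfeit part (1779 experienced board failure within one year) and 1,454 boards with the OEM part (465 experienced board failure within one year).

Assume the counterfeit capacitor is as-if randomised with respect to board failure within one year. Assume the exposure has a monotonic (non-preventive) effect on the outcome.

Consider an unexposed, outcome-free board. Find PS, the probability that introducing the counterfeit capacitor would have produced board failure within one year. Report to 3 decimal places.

PS ≈ 0.358

p₁ = P(outcome | exposed) = 1779/3159 = 0.56315
p₀ = P(outcome | unexposed) = 465/1454 = 0.31981
Under exogeneity and monotonicity, PS = (p₁ − p₀) / (1 − p₀).
PS = (0.56315 − 0.31981) / (1 − 0.31981) = 0.24335 / 0.68019 ≈ 0.3578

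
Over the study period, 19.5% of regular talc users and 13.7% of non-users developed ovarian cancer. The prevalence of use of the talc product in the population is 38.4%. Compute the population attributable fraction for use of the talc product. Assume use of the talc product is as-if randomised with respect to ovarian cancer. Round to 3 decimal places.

PAF ≈ 0.140

p₁ = 0.195, p₀ = 0.137.
Overall risk P(Y=1) = π·p₁ + (1−π)·p₀ = 0.384×0.195 + 0.616×0.137 = 0.15927.
Under exogeneity, PAF = [P(Y=1) − p₀] / P(Y=1).
PAF = (0.15927 − 0.137) / 0.15927 ≈ 0.1398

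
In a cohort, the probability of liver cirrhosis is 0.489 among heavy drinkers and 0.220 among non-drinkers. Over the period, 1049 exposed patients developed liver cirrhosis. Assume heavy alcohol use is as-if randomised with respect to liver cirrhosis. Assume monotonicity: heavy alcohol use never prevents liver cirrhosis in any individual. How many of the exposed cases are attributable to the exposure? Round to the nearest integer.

about 577 cases

Let p₁ = 0.489, p₀ = 0.22.
PN = (p₁ − p₀)/p₁ = (0.489 − 0.22) / 0.489 ≈ 0.55010.
Attributable cases ≈ PN × (exposed cases) = 0.55010 × 1049 ≈ 577.06.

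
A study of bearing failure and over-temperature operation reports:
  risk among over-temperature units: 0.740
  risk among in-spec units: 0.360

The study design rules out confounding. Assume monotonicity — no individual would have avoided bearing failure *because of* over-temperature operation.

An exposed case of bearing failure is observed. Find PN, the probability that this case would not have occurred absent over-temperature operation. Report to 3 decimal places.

PN ≈ 0.514

Let p₁ = 0.74, p₀ = 0.36.
Under exogeneity and monotonicity, PN = (p₁ − p₀) / p₁.
PN = (0.74 − 0.36) / 0.74 = 0.38 / 0.74 ≈ 0.5135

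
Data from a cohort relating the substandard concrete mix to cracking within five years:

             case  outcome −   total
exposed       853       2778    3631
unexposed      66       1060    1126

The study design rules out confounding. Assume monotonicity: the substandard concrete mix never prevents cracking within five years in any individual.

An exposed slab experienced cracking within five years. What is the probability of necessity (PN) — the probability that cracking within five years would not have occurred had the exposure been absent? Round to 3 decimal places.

PN ≈ 0.750

p₁ = P(outcome | exposed) = 853/3631 = 0.23492
p₀ = P(outcome | unexposed) = 66/1126 = 0.058615
Under exogeneity and monotonicity, PN = (p₁ − p₀) / p₁.
PN = (0.23492 − 0.058615) / 0.23492 = 0.17631 / 0.23492 ≈ 0.7505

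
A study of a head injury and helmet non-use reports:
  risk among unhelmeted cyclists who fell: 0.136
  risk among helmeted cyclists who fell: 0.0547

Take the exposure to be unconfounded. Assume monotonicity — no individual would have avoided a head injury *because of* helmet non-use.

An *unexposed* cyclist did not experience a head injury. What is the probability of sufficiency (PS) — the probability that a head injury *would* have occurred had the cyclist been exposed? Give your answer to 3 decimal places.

PS ≈ 0.086

Let p₁ = 0.136, p₀ = 0.0547.
Under exogeneity and monotonicity, PS = (p₁ − p₀) / (1 − p₀).
PS = (0.136 − 0.0547) / (1 − 0.0547) = 0.0813 / 0.9453 ≈ 0.0860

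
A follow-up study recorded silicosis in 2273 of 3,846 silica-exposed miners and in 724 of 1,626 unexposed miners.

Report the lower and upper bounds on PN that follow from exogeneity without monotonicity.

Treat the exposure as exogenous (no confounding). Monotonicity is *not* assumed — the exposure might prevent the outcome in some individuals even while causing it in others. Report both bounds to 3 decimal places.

p₁ = P(outcome | exposed) = 2273/3846 = 0.591
p₀ = P(outcome | unexposed) = 724/1626 = 0.44526
Under exogeneity alone the bounds on PN are max{0,(p₁−p₀)/p₁} ≤ PN ≤ min{1,(1−p₀)/p₁}.
  lower = (p₁ − p₀)/p₁ = 0.14574 / 0.591 ≈ 0.2466
  upper = min{1, (1 − p₀)/p₁} = 0.55474 / 0.591 ≈ 0.9386

0.247 ≤ PN ≤ 0.939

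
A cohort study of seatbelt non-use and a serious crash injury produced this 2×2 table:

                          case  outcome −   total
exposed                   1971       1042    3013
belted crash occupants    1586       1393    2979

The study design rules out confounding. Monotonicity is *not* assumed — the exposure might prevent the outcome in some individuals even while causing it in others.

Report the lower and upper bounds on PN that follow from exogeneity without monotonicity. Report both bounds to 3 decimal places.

0.186 ≤ PN ≤ 0.715

p₁ = P(outcome | exposed) = 1971/3013 = 0.65417
p₀ = P(outcome | unexposed) = 1586/2979 = 0.53239
Under exogeneity alone the bounds on PN are max{0,(p₁−p₀)/p₁} ≤ PN ≤ min{1,(1−p₀)/p₁}.
  lower = (p₁ − p₀)/p₁ = 0.12177 / 0.65417 ≈ 0.1861
  upper = min{1, (1 − p₀)/p₁} = 0.46761 / 0.65417 ≈ 0.7148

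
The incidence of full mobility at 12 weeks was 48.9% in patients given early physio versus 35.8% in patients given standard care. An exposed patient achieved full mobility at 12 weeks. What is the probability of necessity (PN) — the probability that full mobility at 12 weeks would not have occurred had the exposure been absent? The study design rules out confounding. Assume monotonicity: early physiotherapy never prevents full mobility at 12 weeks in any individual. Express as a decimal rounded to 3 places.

p₁ = 0.489, p₀ = 0.358.
Under exogeneity and monotonicity, PN = (p₁ − p₀) / p₁.
PN = (0.489 − 0.358) / 0.489 = 0.131 / 0.489 ≈ 0.2679

PN ≈ 0.268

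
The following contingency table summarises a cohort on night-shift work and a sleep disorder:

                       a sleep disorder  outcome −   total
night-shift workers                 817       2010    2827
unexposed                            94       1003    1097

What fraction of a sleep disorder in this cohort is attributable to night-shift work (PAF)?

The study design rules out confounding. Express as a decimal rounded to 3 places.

PAF ≈ 0.631

p₁ = P(outcome | exposed) = 817/2827 = 0.289
p₀ = P(outcome | unexposed) = 94/1097 = 0.085688
Exposure prevalence π = 2827/3924 = 0.72044; overall risk P(Y=1) = 0.23216.
Under exogeneity, PAF = [P(Y=1) − p₀]/P(Y=1).
PAF = (0.23216 − 0.085688) / 0.23216 ≈ 0.6309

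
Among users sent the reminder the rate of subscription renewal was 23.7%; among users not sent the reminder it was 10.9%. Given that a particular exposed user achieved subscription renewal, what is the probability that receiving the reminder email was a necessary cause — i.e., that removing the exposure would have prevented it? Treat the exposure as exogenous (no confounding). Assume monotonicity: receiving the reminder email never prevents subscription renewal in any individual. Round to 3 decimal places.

p₁ = 0.237, p₀ = 0.109.
Under exogeneity and monotonicity, PN = (p₁ − p₀) / p₁.
PN = (0.237 − 0.109) / 0.237 = 0.128 / 0.237 ≈ 0.5401

PN ≈ 0.540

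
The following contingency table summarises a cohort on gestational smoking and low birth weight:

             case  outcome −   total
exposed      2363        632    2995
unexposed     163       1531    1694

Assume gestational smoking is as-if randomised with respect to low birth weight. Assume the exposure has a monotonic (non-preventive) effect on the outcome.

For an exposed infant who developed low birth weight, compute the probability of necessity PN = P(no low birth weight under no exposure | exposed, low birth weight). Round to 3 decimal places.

PN ≈ 0.878

p₁ = P(outcome | exposed) = 2363/2995 = 0.78898
p₀ = P(outcome | unexposed) = 163/1694 = 0.096222
Under exogeneity and monotonicity, PN = (p₁ − p₀) / p₁.
PN = (0.78898 − 0.096222) / 0.78898 = 0.69276 / 0.78898 ≈ 0.8780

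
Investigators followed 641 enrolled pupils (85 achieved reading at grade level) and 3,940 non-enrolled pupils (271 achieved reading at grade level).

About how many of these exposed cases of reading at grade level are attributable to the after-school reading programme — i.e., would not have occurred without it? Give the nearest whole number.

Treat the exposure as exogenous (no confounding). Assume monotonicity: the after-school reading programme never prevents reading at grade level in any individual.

p₁ = P(outcome | exposed) = 85/641 = 0.13261
p₀ = P(outcome | unexposed) = 271/3940 = 0.068782
PN = (p₁ − p₀)/p₁ = (0.13261 − 0.068782) / 0.13261 ≈ 0.48130.
Attributable cases ≈ PN × (exposed cases) = 0.48130 × 85 ≈ 40.91.

about 41 cases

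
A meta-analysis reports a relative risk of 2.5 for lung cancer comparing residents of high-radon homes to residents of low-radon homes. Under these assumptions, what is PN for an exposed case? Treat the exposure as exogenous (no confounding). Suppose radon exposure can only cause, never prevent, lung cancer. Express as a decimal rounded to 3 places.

PN ≈ 0.600

Under exogeneity and monotonicity, PN = (RR − 1) / RR = 1 − 1/RR.
PN = (2.5 − 1) / 2.5 = 1.5 / 2.5 ≈ 0.6000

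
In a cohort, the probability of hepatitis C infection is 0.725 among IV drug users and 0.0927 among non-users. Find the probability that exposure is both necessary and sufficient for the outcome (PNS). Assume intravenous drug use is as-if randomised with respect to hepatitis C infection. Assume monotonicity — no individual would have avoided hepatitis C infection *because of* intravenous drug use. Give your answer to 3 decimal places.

PNS ≈ 0.632

Let p₁ = 0.725, p₀ = 0.0927.
Under exogeneity and monotonicity, PNS = p₁ − p₀.
PNS = 0.725 − 0.0927 = 0.6323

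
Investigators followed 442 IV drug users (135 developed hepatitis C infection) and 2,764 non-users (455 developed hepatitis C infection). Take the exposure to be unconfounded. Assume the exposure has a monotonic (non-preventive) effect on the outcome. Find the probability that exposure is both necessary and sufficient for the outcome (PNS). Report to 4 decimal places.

PNS ≈ 0.1408

p₁ = P(outcome | exposed) = 135/442 = 0.30543
p₀ = P(outcome | unexposed) = 455/2764 = 0.16462
Under exogeneity and monotonicity, PNS = p₁ − p₀.
PNS = 0.30543 − 0.16462 = 0.14081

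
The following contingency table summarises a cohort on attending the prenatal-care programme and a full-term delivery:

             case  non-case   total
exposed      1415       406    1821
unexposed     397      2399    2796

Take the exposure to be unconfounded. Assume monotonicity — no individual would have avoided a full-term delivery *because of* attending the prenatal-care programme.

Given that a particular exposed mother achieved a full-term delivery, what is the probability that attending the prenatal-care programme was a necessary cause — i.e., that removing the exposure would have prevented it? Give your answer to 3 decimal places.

PN ≈ 0.817

p₁ = P(outcome | exposed) = 1415/1821 = 0.77705
p₀ = P(outcome | unexposed) = 397/2796 = 0.14199
Under exogeneity and monotonicity, PN = (p₁ − p₀) / p₁.
PN = (0.77705 − 0.14199) / 0.77705 = 0.63506 / 0.77705 ≈ 0.8173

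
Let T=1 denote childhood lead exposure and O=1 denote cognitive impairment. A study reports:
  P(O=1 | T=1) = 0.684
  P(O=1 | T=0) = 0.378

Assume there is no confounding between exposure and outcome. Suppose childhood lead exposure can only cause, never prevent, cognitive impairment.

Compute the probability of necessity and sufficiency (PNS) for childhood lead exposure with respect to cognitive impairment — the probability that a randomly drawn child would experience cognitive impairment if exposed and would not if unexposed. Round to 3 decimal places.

Let p₁ = 0.684, p₀ = 0.378.
Under exogeneity and monotonicity, PNS = p₁ − p₀.
PNS = 0.684 − 0.378 = 0.306

PNS ≈ 0.306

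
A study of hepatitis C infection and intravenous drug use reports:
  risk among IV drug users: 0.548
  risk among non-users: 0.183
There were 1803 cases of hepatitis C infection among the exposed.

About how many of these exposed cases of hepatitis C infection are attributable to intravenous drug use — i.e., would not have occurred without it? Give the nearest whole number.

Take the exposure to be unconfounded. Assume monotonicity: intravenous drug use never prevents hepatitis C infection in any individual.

about 1201 cases

Let p₁ = 0.548, p₀ = 0.183.
PN = (p₁ − p₀)/p₁ = (0.548 − 0.183) / 0.548 ≈ 0.66606.
Attributable cases ≈ PN × (exposed cases) = 0.66606 × 1803 ≈ 1200.90.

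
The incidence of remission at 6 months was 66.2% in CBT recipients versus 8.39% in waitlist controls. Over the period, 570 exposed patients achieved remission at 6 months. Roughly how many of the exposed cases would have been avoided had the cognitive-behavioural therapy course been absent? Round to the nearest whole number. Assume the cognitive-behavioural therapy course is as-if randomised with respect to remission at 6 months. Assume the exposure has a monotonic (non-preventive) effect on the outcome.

about 498 cases

p₁ = 0.662, p₀ = 0.0839.
PN = (p₁ − p₀)/p₁ = (0.662 − 0.0839) / 0.662 ≈ 0.87326.
Attributable cases ≈ PN × (exposed cases) = 0.87326 × 570 ≈ 497.76.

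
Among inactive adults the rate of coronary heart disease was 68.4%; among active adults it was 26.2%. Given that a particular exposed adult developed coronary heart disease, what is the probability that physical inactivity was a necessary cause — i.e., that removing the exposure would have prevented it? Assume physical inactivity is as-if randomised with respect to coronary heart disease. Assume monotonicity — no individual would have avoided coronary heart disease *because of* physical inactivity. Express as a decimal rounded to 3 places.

PN ≈ 0.617

p₁ = 0.684, p₀ = 0.262.
Under exogeneity and monotonicity, PN = (p₁ − p₀) / p₁.
PN = (0.684 − 0.262) / 0.684 = 0.422 / 0.684 ≈ 0.6170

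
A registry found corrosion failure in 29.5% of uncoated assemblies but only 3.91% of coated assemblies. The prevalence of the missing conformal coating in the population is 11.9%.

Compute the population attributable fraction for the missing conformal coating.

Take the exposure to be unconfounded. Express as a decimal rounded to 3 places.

PAF ≈ 0.438

p₁ = 0.295, p₀ = 0.0391.
Overall risk P(Y=1) = π·p₁ + (1−π)·p₀ = 0.119×0.295 + 0.881×0.0391 = 0.069552.
Under exogeneity, PAF = [P(Y=1) − p₀] / P(Y=1).
PAF = (0.069552 − 0.0391) / 0.069552 ≈ 0.4378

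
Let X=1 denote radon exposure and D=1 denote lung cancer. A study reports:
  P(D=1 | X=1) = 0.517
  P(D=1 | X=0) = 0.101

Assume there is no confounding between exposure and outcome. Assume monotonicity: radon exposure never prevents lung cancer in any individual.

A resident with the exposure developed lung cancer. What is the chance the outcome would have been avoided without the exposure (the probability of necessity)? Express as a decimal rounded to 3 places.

Let p₁ = 0.517, p₀ = 0.101.
Under exogeneity and monotonicity, PN = (p₁ − p₀) / p₁.
PN = (0.517 − 0.101) / 0.517 = 0.416 / 0.517 ≈ 0.8046

PN ≈ 0.805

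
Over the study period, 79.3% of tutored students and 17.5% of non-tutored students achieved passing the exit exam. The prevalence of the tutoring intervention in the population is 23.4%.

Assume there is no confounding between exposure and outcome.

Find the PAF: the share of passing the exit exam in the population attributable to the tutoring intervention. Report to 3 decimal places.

p₁ = 0.793, p₀ = 0.175.
Overall risk P(Y=1) = π·p₁ + (1−π)·p₀ = 0.234×0.793 + 0.766×0.175 = 0.31961.
Under exogeneity, PAF = [P(Y=1) − p₀] / P(Y=1).
PAF = (0.31961 − 0.175) / 0.31961 ≈ 0.4525

PAF ≈ 0.452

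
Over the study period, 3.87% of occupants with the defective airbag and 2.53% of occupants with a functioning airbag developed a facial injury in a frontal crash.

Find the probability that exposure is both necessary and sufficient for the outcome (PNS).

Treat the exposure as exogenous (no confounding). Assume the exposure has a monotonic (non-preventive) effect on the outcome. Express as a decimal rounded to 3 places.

PNS ≈ 0.013

p₁ = 0.0387, p₀ = 0.0253.
Under exogeneity and monotonicity, PNS = p₁ − p₀.
PNS = 0.0387 − 0.0253 = 0.0134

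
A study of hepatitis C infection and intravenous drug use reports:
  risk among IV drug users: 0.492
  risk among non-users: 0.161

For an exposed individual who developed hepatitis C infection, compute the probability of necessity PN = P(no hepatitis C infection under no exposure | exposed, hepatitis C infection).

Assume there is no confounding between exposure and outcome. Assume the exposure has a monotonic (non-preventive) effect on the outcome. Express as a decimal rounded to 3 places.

Let p₁ = 0.492, p₀ = 0.161.
Under exogeneity and monotonicity, PN = (p₁ − p₀) / p₁.
PN = (0.492 − 0.161) / 0.492 = 0.331 / 0.492 ≈ 0.6728

PN ≈ 0.673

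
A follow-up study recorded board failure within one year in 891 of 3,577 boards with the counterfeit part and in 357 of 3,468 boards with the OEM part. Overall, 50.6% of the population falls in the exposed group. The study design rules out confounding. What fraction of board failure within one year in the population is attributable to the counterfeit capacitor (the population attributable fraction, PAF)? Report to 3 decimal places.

p₁ = P(outcome | exposed) = 891/3577 = 0.24909
p₀ = P(outcome | unexposed) = 357/3468 = 0.10294
Overall risk P(Y=1) = π·p₁ + (1−π)·p₀ = 0.506×0.24909 + 0.494×0.10294 = 0.17689.
Under exogeneity, PAF = [P(Y=1) − p₀] / P(Y=1).
PAF = (0.17689 − 0.10294) / 0.17689 ≈ 0.4181

PAF ≈ 0.418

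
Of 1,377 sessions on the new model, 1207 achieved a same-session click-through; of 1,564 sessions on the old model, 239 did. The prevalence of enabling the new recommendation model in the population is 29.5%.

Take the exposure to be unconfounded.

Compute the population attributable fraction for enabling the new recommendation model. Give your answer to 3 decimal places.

p₁ = P(outcome | exposed) = 1207/1377 = 0.87654
p₀ = P(outcome | unexposed) = 239/1564 = 0.15281
Overall risk P(Y=1) = π·p₁ + (1−π)·p₀ = 0.295×0.87654 + 0.705×0.15281 = 0.36631.
Under exogeneity, PAF = [P(Y=1) − p₀] / P(Y=1).
PAF = (0.36631 − 0.15281) / 0.36631 ≈ 0.5828

PAF ≈ 0.583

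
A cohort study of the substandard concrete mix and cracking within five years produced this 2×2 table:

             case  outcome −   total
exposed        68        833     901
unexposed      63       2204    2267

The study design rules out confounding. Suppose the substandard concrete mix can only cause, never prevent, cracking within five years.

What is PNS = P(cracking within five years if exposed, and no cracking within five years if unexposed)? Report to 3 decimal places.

PNS ≈ 0.048

p₁ = P(outcome | exposed) = 68/901 = 0.075472
p₀ = P(outcome | unexposed) = 63/2267 = 0.02779
Under exogeneity and monotonicity, PNS = p₁ − p₀.
PNS = 0.075472 − 0.02779 = 0.047682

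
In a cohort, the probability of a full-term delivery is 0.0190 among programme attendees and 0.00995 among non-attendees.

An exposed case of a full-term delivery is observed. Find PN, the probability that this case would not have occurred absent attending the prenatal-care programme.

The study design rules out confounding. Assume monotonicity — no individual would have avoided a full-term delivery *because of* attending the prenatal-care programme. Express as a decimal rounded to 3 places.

Let p₁ = 0.019, p₀ = 0.00995.
Under exogeneity and monotonicity, PN = (p₁ − p₀) / p₁.
PN = (0.019 − 0.00995) / 0.019 = 0.00905 / 0.019 ≈ 0.4763

PN ≈ 0.476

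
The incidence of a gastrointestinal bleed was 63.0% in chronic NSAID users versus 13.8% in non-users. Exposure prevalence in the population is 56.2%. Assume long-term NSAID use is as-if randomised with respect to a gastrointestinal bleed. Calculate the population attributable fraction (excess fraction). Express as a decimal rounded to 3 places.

PAF ≈ 0.667

p₁ = 0.63, p₀ = 0.138.
Overall risk P(Y=1) = π·p₁ + (1−π)·p₀ = 0.562×0.63 + 0.438×0.138 = 0.4145.
Under exogeneity, PAF = [P(Y=1) − p₀] / P(Y=1).
PAF = (0.4145 − 0.138) / 0.4145 ≈ 0.6671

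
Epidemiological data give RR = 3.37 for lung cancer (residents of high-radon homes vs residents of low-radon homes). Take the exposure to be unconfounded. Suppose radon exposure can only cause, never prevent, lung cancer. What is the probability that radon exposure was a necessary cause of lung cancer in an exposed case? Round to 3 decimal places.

PN ≈ 0.703

Under exogeneity and monotonicity, PN = (RR − 1) / RR = 1 − 1/RR.
PN = (3.37 − 1) / 3.37 = 2.37 / 3.37 ≈ 0.7033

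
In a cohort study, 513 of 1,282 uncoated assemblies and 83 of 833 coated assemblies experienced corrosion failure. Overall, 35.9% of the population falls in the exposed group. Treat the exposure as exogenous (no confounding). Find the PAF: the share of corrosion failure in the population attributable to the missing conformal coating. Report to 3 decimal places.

PAF ≈ 0.520

p₁ = P(outcome | exposed) = 513/1282 = 0.40016
p₀ = P(outcome | unexposed) = 83/833 = 0.09964
Overall risk P(Y=1) = π·p₁ + (1−π)·p₀ = 0.359×0.40016 + 0.641×0.09964 = 0.20753.
Under exogeneity, PAF = [P(Y=1) − p₀] / P(Y=1).
PAF = (0.20753 − 0.09964) / 0.20753 ≈ 0.5199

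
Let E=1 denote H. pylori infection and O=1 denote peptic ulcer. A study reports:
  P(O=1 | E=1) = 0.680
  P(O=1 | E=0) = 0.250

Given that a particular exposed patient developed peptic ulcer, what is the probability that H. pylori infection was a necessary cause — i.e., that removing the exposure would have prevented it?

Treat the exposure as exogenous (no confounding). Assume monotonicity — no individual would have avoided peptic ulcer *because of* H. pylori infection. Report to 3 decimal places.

Let p₁ = 0.68, p₀ = 0.25.
Under exogeneity and monotonicity, PN = (p₁ − p₀) / p₁.
PN = (0.68 − 0.25) / 0.68 = 0.43 / 0.68 ≈ 0.6324

PN ≈ 0.632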